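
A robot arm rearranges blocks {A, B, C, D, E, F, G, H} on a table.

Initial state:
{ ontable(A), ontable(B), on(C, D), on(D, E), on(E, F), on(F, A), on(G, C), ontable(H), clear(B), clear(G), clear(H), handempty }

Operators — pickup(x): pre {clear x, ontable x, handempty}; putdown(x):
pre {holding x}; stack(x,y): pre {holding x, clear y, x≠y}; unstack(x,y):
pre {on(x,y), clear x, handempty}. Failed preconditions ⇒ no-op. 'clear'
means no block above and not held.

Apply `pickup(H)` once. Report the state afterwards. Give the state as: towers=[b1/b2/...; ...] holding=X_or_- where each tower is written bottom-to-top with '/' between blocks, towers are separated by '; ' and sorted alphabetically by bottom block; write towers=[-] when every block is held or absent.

before: towers=[A/F/E/D/C/G; B; H] holding=-
pre[pickup(H)]: clear(H) ✓, ontable(H) ✓, handempty ✓
all met → apply pickup(H)
after:  towers=[A/F/E/D/C/G; B] holding=H

towers=[A/F/E/D/C/G; B] holding=H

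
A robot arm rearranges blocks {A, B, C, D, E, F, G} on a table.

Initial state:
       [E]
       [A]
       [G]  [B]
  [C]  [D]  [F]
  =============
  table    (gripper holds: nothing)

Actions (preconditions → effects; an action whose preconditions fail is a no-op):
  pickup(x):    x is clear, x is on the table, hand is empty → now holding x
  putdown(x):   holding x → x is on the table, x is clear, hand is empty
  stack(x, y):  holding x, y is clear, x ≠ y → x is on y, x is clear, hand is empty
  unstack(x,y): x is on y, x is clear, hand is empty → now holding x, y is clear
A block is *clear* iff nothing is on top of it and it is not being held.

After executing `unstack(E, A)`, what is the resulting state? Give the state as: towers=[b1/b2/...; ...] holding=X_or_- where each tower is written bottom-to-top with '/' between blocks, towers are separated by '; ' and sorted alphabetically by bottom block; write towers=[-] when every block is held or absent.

towers=[C; D/G/A; F/B] holding=E

before: towers=[C; D/G/A/E; F/B] holding=-
pre[unstack(E, A)]: on(E,A) ✓, clear(E) ✓, handempty ✓
all met → apply unstack(E, A)
after:  towers=[C; D/G/A; F/B] holding=E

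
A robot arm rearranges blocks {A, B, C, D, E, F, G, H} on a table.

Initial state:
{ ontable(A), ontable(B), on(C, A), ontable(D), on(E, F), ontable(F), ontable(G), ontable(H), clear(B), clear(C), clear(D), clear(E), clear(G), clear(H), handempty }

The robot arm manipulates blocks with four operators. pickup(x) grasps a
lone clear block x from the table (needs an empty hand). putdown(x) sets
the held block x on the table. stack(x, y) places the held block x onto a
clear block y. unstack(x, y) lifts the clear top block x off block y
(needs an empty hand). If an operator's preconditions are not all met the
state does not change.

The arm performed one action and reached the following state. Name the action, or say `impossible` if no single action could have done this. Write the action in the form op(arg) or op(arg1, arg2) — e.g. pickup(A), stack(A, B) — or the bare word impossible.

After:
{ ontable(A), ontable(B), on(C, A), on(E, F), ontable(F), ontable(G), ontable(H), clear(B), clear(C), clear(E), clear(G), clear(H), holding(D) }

pickup(D)

target: towers=[A/C; B; F/E; G; H] holding=D
         pickup(G) → towers=[A/C; B; D; F/E; H] holding=G
     unstack(E, F) → towers=[A/C; B; D; F; G; H] holding=E
         pickup(H) → towers=[A/C; B; D; F/E; G] holding=H
         pickup(B) → towers=[A/C; D; F/E; G; H] holding=B
         pickup(D) → towers=[A/C; B; F/E; G; H] holding=D  ← match
     unstack(C, A) → towers=[A; B; D; F/E; G; H] holding=C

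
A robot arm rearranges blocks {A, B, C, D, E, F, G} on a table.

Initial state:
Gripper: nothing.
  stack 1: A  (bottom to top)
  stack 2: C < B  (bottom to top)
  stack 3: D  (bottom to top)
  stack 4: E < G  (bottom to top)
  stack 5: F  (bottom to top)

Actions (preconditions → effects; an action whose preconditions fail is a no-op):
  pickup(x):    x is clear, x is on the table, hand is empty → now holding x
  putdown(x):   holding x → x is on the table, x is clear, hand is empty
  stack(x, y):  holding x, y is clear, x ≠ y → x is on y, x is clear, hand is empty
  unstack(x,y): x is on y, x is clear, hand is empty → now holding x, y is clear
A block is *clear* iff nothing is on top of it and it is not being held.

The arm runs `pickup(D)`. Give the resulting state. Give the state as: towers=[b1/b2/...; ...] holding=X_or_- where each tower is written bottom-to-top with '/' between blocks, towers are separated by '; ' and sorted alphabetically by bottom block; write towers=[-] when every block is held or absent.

towers=[A; C/B; E/G; F] holding=D

before: towers=[A; C/B; D; E/G; F] holding=-
pre[pickup(D)]: clear(D) ✓, ontable(D) ✓, handempty ✓
all met → apply pickup(D)
after:  towers=[A; C/B; E/G; F] holding=D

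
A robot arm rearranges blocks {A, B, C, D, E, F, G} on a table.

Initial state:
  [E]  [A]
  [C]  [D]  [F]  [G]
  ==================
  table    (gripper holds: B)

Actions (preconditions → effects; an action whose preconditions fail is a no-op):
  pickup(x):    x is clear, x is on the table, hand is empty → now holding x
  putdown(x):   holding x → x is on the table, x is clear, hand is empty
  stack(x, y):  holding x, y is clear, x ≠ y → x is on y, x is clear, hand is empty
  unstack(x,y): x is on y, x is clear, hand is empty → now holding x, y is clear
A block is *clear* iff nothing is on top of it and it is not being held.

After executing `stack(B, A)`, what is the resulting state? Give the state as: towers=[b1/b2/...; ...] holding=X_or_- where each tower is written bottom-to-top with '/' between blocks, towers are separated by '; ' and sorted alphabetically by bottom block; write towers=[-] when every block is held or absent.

towers=[C/E; D/A/B; F; G] holding=-

before: towers=[C/E; D/A; F; G] holding=B
pre[stack(B, A)]: holding(B) yes, clear(A) yes, B≠A yes
all met → apply stack(B, A)
after:  towers=[C/E; D/A/B; F; G] holding=-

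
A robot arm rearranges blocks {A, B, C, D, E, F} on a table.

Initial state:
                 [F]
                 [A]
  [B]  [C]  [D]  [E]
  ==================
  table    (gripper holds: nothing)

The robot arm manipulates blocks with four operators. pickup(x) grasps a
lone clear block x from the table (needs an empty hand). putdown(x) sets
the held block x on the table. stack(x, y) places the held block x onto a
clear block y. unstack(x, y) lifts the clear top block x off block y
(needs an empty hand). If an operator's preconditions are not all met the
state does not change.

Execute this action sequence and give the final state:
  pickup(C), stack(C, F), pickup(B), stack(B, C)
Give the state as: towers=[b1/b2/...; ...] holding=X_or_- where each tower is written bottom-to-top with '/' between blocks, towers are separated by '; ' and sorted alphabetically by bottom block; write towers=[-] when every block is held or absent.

step 1 (pickup(C)): towers=[B; D; E/A/F] holding=C
step 2 (stack(C, F)): towers=[B; D; E/A/F/C] holding=-
step 3 (pickup(B)): towers=[D; E/A/F/C] holding=B
step 4 (stack(B, C)): towers=[D; E/A/F/C/B] holding=-

towers=[D; E/A/F/C/B] holding=-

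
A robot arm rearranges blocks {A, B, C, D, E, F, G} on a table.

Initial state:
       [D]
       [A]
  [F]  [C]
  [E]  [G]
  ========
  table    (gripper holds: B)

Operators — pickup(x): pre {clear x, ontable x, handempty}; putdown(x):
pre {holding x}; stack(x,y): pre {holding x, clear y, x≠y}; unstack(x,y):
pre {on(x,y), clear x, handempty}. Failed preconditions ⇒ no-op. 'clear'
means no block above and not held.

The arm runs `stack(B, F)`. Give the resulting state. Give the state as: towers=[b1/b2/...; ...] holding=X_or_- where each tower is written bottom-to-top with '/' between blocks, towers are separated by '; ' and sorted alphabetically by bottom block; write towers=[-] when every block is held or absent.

before: towers=[E/F; G/C/A/D] holding=B
pre[stack(B, F)]: holding(B) ✓, clear(F) ✓, B≠F ✓
all met → apply stack(B, F)
after:  towers=[E/F/B; G/C/A/D] holding=-

towers=[E/F/B; G/C/A/D] holding=-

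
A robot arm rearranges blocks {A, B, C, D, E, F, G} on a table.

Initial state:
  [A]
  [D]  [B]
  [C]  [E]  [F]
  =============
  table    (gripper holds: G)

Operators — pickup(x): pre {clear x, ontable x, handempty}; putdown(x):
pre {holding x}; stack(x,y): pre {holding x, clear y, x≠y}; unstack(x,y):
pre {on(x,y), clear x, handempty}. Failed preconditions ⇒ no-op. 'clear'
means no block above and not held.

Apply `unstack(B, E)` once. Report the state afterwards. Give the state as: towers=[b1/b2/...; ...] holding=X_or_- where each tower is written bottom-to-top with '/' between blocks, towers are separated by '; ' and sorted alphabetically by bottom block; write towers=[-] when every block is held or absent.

towers=[C/D/A; E/B; F] holding=G

before: towers=[C/D/A; E/B; F] holding=G
pre[unstack(B, E)]: on(B,E) ✓, clear(B) ✓, handempty ✗
handempty unmet → unstack(B, E) is a no-op
after:  towers=[C/D/A; E/B; F] holding=G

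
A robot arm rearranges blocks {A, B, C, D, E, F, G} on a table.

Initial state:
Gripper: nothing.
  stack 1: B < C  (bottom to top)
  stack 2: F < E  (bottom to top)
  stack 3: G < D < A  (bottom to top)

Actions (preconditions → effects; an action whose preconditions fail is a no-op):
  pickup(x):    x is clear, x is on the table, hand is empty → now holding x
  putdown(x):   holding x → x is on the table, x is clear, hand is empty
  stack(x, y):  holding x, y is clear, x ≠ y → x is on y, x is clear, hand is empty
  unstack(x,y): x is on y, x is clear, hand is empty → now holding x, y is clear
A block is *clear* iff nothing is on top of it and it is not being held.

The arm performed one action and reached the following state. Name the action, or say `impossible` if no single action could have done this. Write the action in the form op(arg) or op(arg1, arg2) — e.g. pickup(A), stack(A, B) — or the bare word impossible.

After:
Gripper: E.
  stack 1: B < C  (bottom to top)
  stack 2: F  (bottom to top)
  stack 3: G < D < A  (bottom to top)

target: towers=[B/C; F; G/D/A] holding=E
     unstack(A, D) → towers=[B/C; F/E; G/D] holding=A
     unstack(E, F) → towers=[B/C; F; G/D/A] holding=E  ← match
     unstack(C, B) → towers=[B; F/E; G/D/A] holding=C

unstack(E, F)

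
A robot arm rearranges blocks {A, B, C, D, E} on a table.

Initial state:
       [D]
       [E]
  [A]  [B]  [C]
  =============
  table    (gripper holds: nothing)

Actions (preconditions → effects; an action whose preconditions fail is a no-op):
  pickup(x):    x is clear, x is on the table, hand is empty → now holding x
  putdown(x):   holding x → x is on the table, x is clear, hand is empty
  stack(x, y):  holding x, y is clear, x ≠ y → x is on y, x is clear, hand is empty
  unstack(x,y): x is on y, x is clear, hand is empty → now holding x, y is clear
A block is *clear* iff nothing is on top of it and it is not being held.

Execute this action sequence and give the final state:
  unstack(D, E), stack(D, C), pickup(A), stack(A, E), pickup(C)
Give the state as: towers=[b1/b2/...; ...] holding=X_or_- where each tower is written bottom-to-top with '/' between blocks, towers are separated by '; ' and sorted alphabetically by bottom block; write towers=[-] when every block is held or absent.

towers=[B/E/A; C/D] holding=-

step 1 (unstack(D, E)): towers=[A; B/E; C] holding=D
step 2 (stack(D, C)): towers=[A; B/E; C/D] holding=-
step 3 (pickup(A)): towers=[B/E; C/D] holding=A
step 4 (stack(A, E)): towers=[B/E/A; C/D] holding=-
step 5 (pickup(C)) [no-op]: towers=[B/E/A; C/D] holding=-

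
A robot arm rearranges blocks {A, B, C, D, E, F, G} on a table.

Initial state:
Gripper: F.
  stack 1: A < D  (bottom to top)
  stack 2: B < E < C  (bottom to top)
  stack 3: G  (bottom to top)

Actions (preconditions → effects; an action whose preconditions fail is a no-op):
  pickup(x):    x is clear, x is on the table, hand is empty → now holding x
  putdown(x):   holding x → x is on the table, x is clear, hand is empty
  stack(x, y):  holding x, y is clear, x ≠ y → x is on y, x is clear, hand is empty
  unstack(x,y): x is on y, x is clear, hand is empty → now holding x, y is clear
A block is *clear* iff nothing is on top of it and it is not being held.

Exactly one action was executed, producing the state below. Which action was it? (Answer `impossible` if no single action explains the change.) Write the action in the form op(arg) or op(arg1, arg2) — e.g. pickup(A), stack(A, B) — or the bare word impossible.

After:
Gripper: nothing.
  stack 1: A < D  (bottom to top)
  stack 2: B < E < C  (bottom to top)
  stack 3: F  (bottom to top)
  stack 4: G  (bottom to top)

putdown(F)

target: towers=[A/D; B/E/C; F; G] holding=-
        putdown(F) → towers=[A/D; B/E/C; F; G] holding=-  ← match
       stack(F, G) → towers=[A/D; B/E/C; G/F] holding=-
       stack(F, D) → towers=[A/D/F; B/E/C; G] holding=-
       stack(F, C) → towers=[A/D; B/E/C/F; G] holding=-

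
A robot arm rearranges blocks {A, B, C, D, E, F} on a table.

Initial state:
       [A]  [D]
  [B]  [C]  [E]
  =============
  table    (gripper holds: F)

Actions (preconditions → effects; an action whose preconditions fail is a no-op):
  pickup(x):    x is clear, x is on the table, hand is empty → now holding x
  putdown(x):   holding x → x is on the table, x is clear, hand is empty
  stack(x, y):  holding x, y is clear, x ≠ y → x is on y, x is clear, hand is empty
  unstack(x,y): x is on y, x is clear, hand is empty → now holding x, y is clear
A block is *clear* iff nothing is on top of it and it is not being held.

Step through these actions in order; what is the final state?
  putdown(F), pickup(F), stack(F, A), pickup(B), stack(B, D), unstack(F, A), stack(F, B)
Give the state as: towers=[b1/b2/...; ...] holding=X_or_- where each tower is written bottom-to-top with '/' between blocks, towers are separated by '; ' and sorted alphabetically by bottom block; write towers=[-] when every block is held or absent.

towers=[C/A; E/D/B/F] holding=-

step 1 (putdown(F)): towers=[B; C/A; E/D; F] holding=-
step 2 (pickup(F)): towers=[B; C/A; E/D] holding=F
step 3 (stack(F, A)): towers=[B; C/A/F; E/D] holding=-
step 4 (pickup(B)): towers=[C/A/F; E/D] holding=B
step 5 (stack(B, D)): towers=[C/A/F; E/D/B] holding=-
step 6 (unstack(F, A)): towers=[C/A; E/D/B] holding=F
step 7 (stack(F, B)): towers=[C/A; E/D/B/F] holding=-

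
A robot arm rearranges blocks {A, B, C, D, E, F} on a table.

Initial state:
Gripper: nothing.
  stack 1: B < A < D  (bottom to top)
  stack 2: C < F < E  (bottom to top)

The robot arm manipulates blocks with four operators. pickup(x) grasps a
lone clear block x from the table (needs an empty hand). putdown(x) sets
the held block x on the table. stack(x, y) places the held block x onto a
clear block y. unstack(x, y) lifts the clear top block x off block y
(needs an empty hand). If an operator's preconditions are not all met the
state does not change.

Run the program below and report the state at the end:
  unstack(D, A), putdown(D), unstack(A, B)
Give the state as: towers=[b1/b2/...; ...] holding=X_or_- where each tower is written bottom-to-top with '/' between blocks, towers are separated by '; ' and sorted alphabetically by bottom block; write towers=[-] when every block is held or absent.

towers=[B; C/F/E; D] holding=A

step 1 (unstack(D, A)): towers=[B/A; C/F/E] holding=D
step 2 (putdown(D)): towers=[B/A; C/F/E; D] holding=-
step 3 (unstack(A, B)): towers=[B; C/F/E; D] holding=A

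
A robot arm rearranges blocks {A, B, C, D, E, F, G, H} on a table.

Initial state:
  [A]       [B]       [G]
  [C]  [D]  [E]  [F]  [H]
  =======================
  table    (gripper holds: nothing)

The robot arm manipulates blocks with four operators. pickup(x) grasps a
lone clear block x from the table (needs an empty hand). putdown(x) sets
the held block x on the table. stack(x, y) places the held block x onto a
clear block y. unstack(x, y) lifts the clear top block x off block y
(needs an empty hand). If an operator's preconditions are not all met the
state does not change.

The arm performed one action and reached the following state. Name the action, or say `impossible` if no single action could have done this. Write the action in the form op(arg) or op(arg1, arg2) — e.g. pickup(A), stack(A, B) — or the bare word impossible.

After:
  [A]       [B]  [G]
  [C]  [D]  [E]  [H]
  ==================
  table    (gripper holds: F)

pickup(F)

target: towers=[C/A; D; E/B; H/G] holding=F
     unstack(G, H) → towers=[C/A; D; E/B; F; H] holding=G
     unstack(A, C) → towers=[C; D; E/B; F; H/G] holding=A
     unstack(B, E) → towers=[C/A; D; E; F; H/G] holding=B
         pickup(F) → towers=[C/A; D; E/B; H/G] holding=F  ← match
         pickup(D) → towers=[C/A; E/B; F; H/G] holding=D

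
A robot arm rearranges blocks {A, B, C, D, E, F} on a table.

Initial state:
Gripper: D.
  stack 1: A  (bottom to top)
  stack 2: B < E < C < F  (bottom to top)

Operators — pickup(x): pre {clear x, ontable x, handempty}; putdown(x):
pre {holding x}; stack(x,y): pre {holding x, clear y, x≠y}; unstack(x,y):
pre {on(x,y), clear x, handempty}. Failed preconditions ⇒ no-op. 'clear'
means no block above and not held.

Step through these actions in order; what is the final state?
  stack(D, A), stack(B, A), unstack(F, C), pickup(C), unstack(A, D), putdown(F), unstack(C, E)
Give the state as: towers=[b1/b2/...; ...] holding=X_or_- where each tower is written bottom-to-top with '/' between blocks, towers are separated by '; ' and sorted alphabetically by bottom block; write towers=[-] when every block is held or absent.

step 1 (stack(D, A)): towers=[A/D; B/E/C/F] holding=-
step 2 (stack(B, A)) [no-op]: towers=[A/D; B/E/C/F] holding=-
step 3 (unstack(F, C)): towers=[A/D; B/E/C] holding=F
step 4 (pickup(C)) [no-op]: towers=[A/D; B/E/C] holding=F
step 5 (unstack(A, D)) [no-op]: towers=[A/D; B/E/C] holding=F
step 6 (putdown(F)): towers=[A/D; B/E/C; F] holding=-
step 7 (unstack(C, E)): towers=[A/D; B/E; F] holding=C

towers=[A/D; B/E; F] holding=C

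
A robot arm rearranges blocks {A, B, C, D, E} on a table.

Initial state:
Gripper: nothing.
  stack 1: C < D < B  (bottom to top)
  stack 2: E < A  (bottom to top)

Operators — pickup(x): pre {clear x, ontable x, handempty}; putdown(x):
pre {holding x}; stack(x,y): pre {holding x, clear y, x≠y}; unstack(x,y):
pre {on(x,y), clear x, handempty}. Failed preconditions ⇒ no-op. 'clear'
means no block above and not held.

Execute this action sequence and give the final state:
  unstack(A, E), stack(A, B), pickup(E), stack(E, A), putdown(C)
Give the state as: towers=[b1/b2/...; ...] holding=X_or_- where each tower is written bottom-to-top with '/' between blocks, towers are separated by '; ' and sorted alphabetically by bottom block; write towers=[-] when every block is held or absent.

step 1 (unstack(A, E)): towers=[C/D/B; E] holding=A
step 2 (stack(A, B)): towers=[C/D/B/A; E] holding=-
step 3 (pickup(E)): towers=[C/D/B/A] holding=E
step 4 (stack(E, A)): towers=[C/D/B/A/E] holding=-
step 5 (putdown(C)) [no-op]: towers=[C/D/B/A/E] holding=-

towers=[C/D/B/A/E] holding=-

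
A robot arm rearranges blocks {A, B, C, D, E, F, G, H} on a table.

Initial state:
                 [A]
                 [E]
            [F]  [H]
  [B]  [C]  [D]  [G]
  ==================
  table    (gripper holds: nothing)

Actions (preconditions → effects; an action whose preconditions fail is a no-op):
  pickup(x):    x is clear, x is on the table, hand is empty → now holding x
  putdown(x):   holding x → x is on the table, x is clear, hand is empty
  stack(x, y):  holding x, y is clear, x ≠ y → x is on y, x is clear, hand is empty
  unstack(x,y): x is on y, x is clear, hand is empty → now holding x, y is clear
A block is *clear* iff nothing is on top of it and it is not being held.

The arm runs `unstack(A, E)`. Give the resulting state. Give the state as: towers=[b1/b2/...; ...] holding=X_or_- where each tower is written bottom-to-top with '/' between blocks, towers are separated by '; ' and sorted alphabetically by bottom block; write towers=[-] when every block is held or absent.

towers=[B; C; D/F; G/H/E] holding=A

before: towers=[B; C; D/F; G/H/E/A] holding=-
pre[unstack(A, E)]: on(A,E) yes, clear(A) yes, handempty yes
all met → apply unstack(A, E)
after:  towers=[B; C; D/F; G/H/E] holding=A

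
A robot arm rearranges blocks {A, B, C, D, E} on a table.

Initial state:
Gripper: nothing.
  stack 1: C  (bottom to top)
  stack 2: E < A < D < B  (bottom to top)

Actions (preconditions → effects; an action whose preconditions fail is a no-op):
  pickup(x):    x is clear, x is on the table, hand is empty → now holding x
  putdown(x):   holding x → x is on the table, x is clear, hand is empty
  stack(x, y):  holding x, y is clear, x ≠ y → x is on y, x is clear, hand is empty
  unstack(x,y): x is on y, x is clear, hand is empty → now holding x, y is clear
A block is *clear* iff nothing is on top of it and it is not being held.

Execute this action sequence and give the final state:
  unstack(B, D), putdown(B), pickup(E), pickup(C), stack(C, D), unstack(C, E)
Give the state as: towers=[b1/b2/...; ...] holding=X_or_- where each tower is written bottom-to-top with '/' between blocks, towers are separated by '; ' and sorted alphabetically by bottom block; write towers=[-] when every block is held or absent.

towers=[B; E/A/D/C] holding=-

step 1 (unstack(B, D)): towers=[C; E/A/D] holding=B
step 2 (putdown(B)): towers=[B; C; E/A/D] holding=-
step 3 (pickup(E)) [no-op]: towers=[B; C; E/A/D] holding=-
step 4 (pickup(C)): towers=[B; E/A/D] holding=C
step 5 (stack(C, D)): towers=[B; E/A/D/C] holding=-
step 6 (unstack(C, E)) [no-op]: towers=[B; E/A/D/C] holding=-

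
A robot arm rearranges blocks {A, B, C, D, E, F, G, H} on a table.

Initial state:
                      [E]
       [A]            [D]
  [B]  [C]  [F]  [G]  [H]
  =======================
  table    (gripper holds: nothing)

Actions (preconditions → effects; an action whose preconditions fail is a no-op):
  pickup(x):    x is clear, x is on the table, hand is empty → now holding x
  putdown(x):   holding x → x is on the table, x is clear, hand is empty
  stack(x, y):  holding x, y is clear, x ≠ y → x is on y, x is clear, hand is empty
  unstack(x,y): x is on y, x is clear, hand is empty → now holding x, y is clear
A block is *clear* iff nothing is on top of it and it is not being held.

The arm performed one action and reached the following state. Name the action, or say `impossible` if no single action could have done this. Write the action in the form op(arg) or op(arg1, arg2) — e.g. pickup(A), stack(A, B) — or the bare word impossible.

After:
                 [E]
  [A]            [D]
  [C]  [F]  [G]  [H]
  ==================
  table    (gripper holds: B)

pickup(B)

target: towers=[C/A; F; G; H/D/E] holding=B
         pickup(G) → towers=[B; C/A; F; H/D/E] holding=G
     unstack(A, C) → towers=[B; C; F; G; H/D/E] holding=A
     unstack(E, D) → towers=[B; C/A; F; G; H/D] holding=E
         pickup(B) → towers=[C/A; F; G; H/D/E] holding=B  ← match
         pickup(F) → towers=[B; C/A; G; H/D/E] holding=F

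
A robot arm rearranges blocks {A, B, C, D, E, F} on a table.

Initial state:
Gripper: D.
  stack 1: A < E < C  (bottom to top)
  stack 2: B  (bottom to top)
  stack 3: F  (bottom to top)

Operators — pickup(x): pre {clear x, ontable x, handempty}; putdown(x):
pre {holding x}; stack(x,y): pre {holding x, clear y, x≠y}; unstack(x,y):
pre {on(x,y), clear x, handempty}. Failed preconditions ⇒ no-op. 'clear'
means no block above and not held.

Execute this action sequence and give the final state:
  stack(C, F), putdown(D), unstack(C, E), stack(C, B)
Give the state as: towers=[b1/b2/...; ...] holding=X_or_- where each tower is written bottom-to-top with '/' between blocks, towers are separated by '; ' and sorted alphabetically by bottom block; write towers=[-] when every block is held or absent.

step 1 (stack(C, F)) [no-op]: towers=[A/E/C; B; F] holding=D
step 2 (putdown(D)): towers=[A/E/C; B; D; F] holding=-
step 3 (unstack(C, E)): towers=[A/E; B; D; F] holding=C
step 4 (stack(C, B)): towers=[A/E; B/C; D; F] holding=-

towers=[A/E; B/C; D; F] holding=-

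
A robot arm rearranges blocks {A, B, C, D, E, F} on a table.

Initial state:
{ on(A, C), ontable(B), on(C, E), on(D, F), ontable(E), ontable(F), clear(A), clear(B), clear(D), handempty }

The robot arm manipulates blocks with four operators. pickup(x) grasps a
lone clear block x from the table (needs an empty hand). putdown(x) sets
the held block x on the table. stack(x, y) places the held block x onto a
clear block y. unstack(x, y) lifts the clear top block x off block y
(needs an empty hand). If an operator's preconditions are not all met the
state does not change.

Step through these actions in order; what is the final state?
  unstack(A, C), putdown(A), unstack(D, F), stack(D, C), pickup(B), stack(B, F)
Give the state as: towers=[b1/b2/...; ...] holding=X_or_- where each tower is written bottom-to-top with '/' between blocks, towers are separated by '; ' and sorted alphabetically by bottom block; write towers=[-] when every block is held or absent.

towers=[A; E/C/D; F/B] holding=-

step 1 (unstack(A, C)): towers=[B; E/C; F/D] holding=A
step 2 (putdown(A)): towers=[A; B; E/C; F/D] holding=-
step 3 (unstack(D, F)): towers=[A; B; E/C; F] holding=D
step 4 (stack(D, C)): towers=[A; B; E/C/D; F] holding=-
step 5 (pickup(B)): towers=[A; E/C/D; F] holding=B
step 6 (stack(B, F)): towers=[A; E/C/D; F/B] holding=-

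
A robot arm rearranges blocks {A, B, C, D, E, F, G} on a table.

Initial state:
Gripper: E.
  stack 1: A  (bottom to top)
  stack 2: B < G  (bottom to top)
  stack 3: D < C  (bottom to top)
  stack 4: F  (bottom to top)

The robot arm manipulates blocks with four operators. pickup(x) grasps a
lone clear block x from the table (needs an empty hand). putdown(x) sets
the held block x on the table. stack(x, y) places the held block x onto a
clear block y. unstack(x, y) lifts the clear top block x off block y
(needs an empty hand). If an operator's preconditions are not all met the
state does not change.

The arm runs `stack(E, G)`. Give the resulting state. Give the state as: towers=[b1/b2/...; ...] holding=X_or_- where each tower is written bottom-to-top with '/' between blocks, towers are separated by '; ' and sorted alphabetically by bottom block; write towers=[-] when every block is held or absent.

towers=[A; B/G/E; D/C; F] holding=-

before: towers=[A; B/G; D/C; F] holding=E
pre[stack(E, G)]: holding(E) ok, clear(G) ok, E≠G ok
all met → apply stack(E, G)
after:  towers=[A; B/G/E; D/C; F] holding=-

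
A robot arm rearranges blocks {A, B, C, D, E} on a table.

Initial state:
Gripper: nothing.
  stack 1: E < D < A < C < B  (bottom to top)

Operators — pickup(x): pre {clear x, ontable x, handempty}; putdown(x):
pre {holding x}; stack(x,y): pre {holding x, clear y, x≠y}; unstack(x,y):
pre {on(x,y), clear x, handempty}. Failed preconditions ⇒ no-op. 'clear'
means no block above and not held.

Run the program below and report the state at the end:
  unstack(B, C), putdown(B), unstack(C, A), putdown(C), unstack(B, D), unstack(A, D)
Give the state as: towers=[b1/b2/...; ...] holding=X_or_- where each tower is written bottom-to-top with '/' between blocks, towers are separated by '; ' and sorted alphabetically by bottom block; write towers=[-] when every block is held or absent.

towers=[B; C; E/D] holding=A

step 1 (unstack(B, C)): towers=[E/D/A/C] holding=B
step 2 (putdown(B)): towers=[B; E/D/A/C] holding=-
step 3 (unstack(C, A)): towers=[B; E/D/A] holding=C
step 4 (putdown(C)): towers=[B; C; E/D/A] holding=-
step 5 (unstack(B, D)) [no-op]: towers=[B; C; E/D/A] holding=-
step 6 (unstack(A, D)): towers=[B; C; E/D] holding=A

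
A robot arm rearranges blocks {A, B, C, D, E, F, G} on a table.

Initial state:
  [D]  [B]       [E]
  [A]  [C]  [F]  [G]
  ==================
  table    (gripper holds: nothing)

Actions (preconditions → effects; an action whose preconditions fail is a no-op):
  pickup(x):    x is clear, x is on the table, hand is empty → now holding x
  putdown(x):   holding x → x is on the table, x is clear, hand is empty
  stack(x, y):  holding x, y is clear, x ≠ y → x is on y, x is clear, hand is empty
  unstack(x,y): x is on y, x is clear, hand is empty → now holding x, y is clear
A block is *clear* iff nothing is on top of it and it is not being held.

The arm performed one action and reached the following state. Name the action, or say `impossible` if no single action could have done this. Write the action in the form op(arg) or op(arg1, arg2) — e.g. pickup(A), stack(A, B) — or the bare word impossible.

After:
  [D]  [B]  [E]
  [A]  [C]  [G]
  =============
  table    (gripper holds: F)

target: towers=[A/D; C/B; G/E] holding=F
     unstack(B, C) → towers=[A/D; C; F; G/E] holding=B
         pickup(F) → towers=[A/D; C/B; G/E] holding=F  ← match
     unstack(D, A) → towers=[A; C/B; F; G/E] holding=D
     unstack(E, G) → towers=[A/D; C/B; F; G] holding=E

pickup(F)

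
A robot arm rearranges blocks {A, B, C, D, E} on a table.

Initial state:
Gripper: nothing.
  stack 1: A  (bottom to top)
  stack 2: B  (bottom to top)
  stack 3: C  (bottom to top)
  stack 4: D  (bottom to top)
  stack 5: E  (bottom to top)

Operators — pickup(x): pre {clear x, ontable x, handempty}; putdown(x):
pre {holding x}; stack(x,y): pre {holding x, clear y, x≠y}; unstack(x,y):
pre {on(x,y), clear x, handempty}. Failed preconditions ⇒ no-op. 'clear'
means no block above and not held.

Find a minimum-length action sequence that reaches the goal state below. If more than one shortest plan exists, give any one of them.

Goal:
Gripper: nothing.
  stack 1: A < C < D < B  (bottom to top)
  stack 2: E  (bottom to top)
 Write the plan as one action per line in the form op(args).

step 1 (pickup(C)): towers=[A; B; D; E] holding=C
step 2 (stack(C, A)): towers=[A/C; B; D; E] holding=-
step 3 (pickup(D)): towers=[A/C; B; E] holding=D
step 4 (stack(D, C)): towers=[A/C/D; B; E] holding=-
step 5 (pickup(B)): towers=[A/C/D; E] holding=B
step 6 (stack(B, D)): towers=[A/C/D/B; E] holding=-
goal check: towers=[A/C/D/B; E] holding=- — reached (length 6, optimal by BFS)

pickup(C)
stack(C, A)
pickup(D)
stack(D, C)
pickup(B)
stack(B, D)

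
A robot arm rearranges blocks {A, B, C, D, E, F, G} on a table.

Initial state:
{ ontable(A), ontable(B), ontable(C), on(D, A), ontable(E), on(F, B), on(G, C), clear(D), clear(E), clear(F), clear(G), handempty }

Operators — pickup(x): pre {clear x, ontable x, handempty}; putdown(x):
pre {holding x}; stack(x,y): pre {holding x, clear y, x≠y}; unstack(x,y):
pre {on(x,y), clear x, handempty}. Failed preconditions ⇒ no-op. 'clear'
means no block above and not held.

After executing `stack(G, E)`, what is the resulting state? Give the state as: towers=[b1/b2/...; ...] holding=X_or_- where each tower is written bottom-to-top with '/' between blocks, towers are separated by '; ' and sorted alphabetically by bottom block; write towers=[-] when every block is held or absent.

before: towers=[A/D; B/F; C/G; E] holding=-
pre[stack(G, E)]: holding(G) fail, clear(E) ok, G≠E ok
holding(G) unmet → stack(G, E) is a no-op
after:  towers=[A/D; B/F; C/G; E] holding=-

towers=[A/D; B/F; C/G; E] holding=-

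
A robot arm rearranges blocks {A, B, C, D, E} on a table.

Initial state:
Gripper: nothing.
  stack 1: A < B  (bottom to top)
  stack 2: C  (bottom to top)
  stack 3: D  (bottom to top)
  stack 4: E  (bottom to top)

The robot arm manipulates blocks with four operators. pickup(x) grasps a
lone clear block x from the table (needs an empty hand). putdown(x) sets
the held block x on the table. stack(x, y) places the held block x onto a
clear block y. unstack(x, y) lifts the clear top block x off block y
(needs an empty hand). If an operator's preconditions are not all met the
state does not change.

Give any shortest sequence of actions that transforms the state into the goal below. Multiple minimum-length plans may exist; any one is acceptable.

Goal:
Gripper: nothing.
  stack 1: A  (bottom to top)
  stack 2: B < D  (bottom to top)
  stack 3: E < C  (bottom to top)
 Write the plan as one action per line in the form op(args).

unstack(B, A)
putdown(B)
pickup(D)
stack(D, B)
pickup(C)
stack(C, E)

step 1 (unstack(B, A)): towers=[A; C; D; E] holding=B
step 2 (putdown(B)): towers=[A; B; C; D; E] holding=-
step 3 (pickup(D)): towers=[A; B; C; E] holding=D
step 4 (stack(D, B)): towers=[A; B/D; C; E] holding=-
step 5 (pickup(C)): towers=[A; B/D; E] holding=C
step 6 (stack(C, E)): towers=[A; B/D; E/C] holding=-
goal check: towers=[A; B/D; E/C] holding=- — reached (length 6, optimal by BFS)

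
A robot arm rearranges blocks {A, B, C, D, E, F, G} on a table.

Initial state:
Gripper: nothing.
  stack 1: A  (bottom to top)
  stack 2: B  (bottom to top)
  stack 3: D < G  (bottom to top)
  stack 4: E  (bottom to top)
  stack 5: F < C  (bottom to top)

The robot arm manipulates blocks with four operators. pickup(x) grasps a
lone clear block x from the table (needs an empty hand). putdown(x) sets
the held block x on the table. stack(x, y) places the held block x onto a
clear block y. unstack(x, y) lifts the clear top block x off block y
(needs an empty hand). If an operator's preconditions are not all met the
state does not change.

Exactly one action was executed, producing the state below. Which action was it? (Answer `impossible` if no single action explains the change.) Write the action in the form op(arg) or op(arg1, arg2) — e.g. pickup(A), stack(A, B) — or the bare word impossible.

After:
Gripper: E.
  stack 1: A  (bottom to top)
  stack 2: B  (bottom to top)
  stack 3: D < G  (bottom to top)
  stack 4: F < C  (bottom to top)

target: towers=[A; B; D/G; F/C] holding=E
         pickup(B) → towers=[A; D/G; E; F/C] holding=B
     unstack(G, D) → towers=[A; B; D; E; F/C] holding=G
         pickup(A) → towers=[B; D/G; E; F/C] holding=A
         pickup(E) → towers=[A; B; D/G; F/C] holding=E  ← match
     unstack(C, F) → towers=[A; B; D/G; E; F] holding=C

pickup(E)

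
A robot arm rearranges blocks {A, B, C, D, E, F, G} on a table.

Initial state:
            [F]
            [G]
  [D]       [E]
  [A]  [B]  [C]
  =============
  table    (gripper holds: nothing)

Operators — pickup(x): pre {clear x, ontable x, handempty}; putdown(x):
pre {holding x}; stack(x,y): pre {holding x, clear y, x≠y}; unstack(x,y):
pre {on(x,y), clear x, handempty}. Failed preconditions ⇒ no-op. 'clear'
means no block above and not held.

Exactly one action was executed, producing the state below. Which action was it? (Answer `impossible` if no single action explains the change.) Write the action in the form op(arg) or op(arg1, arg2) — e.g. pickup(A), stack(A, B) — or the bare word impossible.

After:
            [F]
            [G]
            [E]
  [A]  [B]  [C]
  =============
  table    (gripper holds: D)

unstack(D, A)

target: towers=[A; B; C/E/G/F] holding=D
         pickup(B) → towers=[A/D; C/E/G/F] holding=B
     unstack(F, G) → towers=[A/D; B; C/E/G] holding=F
     unstack(D, A) → towers=[A; B; C/E/G/F] holding=D  ← match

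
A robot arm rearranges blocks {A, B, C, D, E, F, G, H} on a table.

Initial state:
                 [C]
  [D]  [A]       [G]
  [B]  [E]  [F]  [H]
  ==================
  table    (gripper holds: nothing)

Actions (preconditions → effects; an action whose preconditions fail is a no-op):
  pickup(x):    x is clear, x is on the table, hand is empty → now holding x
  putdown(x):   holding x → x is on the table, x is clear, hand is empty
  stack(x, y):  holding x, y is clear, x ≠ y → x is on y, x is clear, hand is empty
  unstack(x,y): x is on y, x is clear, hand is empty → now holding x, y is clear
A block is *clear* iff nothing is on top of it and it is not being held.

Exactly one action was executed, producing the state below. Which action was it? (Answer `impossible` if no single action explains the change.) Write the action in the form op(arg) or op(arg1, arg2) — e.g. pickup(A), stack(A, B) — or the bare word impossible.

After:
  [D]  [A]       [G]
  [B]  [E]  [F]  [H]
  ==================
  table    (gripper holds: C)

target: towers=[B/D; E/A; F; H/G] holding=C
     unstack(A, E) → towers=[B/D; E; F; H/G/C] holding=A
         pickup(F) → towers=[B/D; E/A; H/G/C] holding=F
     unstack(D, B) → towers=[B; E/A; F; H/G/C] holding=D
     unstack(C, G) → towers=[B/D; E/A; F; H/G] holding=C  ← match

unstack(C, G)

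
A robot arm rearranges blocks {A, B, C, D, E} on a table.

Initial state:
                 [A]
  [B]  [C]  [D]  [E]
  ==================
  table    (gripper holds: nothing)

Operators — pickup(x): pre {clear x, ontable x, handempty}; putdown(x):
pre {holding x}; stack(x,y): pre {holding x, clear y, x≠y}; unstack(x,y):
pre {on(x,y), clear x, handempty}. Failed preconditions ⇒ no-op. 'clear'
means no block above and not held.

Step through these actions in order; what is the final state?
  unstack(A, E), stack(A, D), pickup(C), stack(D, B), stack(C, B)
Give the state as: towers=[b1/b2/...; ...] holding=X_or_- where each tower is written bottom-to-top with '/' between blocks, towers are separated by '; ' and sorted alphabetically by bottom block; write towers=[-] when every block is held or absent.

step 1 (unstack(A, E)): towers=[B; C; D; E] holding=A
step 2 (stack(A, D)): towers=[B; C; D/A; E] holding=-
step 3 (pickup(C)): towers=[B; D/A; E] holding=C
step 4 (stack(D, B)) [no-op]: towers=[B; D/A; E] holding=C
step 5 (stack(C, B)): towers=[B/C; D/A; E] holding=-

towers=[B/C; D/A; E] holding=-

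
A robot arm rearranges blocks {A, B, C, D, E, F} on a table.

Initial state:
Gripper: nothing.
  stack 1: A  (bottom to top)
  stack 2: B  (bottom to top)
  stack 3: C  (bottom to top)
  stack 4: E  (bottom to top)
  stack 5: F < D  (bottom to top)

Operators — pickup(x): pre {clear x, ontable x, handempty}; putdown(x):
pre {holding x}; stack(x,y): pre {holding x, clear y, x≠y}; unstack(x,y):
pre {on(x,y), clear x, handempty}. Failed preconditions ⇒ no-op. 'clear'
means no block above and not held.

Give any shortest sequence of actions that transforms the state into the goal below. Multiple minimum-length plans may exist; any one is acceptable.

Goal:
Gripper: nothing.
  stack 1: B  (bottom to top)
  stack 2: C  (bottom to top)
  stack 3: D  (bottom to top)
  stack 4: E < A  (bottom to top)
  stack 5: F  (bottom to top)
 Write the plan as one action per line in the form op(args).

unstack(D, F)
putdown(D)
pickup(A)
stack(A, E)

step 1 (unstack(D, F)): towers=[A; B; C; E; F] holding=D
step 2 (putdown(D)): towers=[A; B; C; D; E; F] holding=-
step 3 (pickup(A)): towers=[B; C; D; E; F] holding=A
step 4 (stack(A, E)): towers=[B; C; D; E/A; F] holding=-
goal check: towers=[B; C; D; E/A; F] holding=- — reached (length 4, optimal by BFS)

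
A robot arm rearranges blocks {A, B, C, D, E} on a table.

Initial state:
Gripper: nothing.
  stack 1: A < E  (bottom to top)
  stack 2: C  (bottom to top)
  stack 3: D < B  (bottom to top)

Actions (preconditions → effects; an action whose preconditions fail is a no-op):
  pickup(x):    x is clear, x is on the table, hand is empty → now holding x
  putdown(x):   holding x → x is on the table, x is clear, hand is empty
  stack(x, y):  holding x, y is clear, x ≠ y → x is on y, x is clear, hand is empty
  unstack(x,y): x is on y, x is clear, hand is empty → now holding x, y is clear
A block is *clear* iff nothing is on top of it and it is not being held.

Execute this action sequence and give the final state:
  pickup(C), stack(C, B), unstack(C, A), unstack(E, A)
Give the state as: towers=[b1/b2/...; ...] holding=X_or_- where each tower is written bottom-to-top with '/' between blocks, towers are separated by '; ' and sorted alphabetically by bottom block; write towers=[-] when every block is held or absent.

step 1 (pickup(C)): towers=[A/E; D/B] holding=C
step 2 (stack(C, B)): towers=[A/E; D/B/C] holding=-
step 3 (unstack(C, A)) [no-op]: towers=[A/E; D/B/C] holding=-
step 4 (unstack(E, A)): towers=[A; D/B/C] holding=E

towers=[A; D/B/C] holding=E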